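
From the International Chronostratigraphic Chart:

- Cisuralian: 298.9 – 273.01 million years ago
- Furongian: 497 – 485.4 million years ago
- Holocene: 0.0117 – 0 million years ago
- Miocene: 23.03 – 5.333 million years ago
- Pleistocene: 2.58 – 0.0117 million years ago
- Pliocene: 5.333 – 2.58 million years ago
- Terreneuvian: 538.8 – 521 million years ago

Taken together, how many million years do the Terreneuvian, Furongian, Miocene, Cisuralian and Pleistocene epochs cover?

75.5553 million years

Duration is start − end for each: (538.8 − 521) + (497 − 485.4) + (23.03 − 5.333) + (298.9 − 273.01) + (2.58 − 0.0117).
That is 17.8 + 11.6 + 17.697 + 25.89 + 2.5683, which totals 75.5553 million years.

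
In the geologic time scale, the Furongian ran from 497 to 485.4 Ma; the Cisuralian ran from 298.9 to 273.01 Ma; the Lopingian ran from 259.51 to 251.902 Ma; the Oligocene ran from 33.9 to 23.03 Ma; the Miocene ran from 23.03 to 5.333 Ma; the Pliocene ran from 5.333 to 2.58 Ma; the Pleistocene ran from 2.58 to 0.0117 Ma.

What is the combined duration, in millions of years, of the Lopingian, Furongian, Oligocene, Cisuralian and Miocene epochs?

Duration is start − end for each: (259.51 − 251.902) + (497 − 485.4) + (33.9 − 23.03) + (298.9 − 273.01) + (23.03 − 5.333).
That is 7.608 + 11.6 + 10.87 + 25.89 + 17.697, which totals 73.665 million years.

73.665 million years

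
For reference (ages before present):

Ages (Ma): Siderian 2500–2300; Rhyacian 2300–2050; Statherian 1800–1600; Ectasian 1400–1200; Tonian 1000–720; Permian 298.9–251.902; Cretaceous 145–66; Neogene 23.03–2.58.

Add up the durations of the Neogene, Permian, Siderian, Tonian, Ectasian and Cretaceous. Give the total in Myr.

Duration is start − end for each: (23.03 − 2.58) + (298.9 − 251.902) + (2500 − 2300) + (1000 − 720) + (1400 − 1200) + (145 − 66).
That is 20.45 + 46.998 + 200 + 280 + 200 + 79, which totals 826.448 million years.

826.448 million years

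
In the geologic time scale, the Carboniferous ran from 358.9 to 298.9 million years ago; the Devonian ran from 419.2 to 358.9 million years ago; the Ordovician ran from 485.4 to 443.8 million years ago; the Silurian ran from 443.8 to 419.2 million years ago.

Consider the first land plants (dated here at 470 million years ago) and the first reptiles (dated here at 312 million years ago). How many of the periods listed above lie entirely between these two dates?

The older date is 470 Ma and the younger is 312 Ma.
Periods with start < 470 and end > 312 Ma: Silurian (443.8–419.2), Devonian (419.2–358.9).
That is 2 complete periods.

2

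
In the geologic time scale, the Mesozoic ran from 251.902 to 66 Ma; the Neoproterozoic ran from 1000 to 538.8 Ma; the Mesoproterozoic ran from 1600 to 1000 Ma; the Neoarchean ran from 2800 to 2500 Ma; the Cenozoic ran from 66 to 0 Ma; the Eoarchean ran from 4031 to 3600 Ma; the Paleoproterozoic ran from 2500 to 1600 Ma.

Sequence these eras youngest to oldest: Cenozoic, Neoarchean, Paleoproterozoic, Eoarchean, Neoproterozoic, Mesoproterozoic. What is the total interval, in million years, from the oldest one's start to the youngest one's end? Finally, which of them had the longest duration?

Cenozoic, Neoproterozoic, Mesoproterozoic, Paleoproterozoic, Neoarchean, Eoarchean; total span 4031 Myr; longest is Paleoproterozoic

From the excerpt: Cenozoic 66–0; Neoarchean 2800–2500; Paleoproterozoic 2500–1600; Eoarchean 4031–3600; Neoproterozoic 1000–538.8; Mesoproterozoic 1600–1000 (Ma).
Larger Ma is earlier, so the oldest is Eoarchean and the youngest is Cenozoic; youngest to oldest: Cenozoic, Neoproterozoic, Mesoproterozoic, Paleoproterozoic, Neoarchean, Eoarchean.
Oldest start 4031 minus youngest end 0 gives 4031 Myr overall.
Individual lengths (start − end): Cenozoic 66; Mesoproterozoic 600; Neoarchean 300; Paleoproterozoic 900; Neoproterozoic 461.2; Eoarchean 431. The largest is Paleoproterozoic at 900 Myr.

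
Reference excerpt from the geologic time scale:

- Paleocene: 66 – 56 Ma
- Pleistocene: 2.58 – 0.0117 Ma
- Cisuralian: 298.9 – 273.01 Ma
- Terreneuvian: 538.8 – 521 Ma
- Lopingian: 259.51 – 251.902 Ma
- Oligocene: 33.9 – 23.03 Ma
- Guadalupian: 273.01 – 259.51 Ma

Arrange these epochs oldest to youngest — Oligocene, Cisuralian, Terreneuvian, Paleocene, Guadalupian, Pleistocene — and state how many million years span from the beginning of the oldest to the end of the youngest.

From the excerpt: Oligocene 33.9–23.03; Cisuralian 298.9–273.01; Terreneuvian 538.8–521; Paleocene 66–56; Guadalupian 273.01–259.51; Pleistocene 2.58–0.0117 (Ma).
Larger Ma is earlier, so the oldest is Terreneuvian and the youngest is Pleistocene; oldest to youngest: Terreneuvian, Cisuralian, Guadalupian, Paleocene, Oligocene, Pleistocene.
Oldest start 538.8 minus youngest end 0.0117 gives 538.7883 Myr overall.

Terreneuvian → Cisuralian → Guadalupian → Paleocene → Oligocene → Pleistocene; total span 538.7883 Myr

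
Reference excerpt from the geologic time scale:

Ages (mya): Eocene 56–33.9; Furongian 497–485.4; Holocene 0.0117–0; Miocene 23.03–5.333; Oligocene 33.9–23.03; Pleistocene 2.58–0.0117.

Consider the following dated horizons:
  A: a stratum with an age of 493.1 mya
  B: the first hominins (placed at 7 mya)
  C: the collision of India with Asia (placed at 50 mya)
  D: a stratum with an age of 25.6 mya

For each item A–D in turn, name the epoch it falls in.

A: 493.1 Ma lies in 497–485.4 Ma, so Furongian.
B: 7 Ma lies in 23.03–5.333 Ma, so Miocene.
C: 50 Ma lies in 56–33.9 Ma, so Eocene.
D: 25.6 Ma lies in 33.9–23.03 Ma, so Oligocene.

A — Furongian; B — Miocene; C — Eocene; D — Oligocene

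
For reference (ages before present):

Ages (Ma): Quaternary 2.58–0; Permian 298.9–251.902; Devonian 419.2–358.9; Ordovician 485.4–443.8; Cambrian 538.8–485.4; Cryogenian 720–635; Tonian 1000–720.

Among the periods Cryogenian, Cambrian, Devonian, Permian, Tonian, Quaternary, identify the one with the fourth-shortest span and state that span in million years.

Devonian, 60.3 million years

Durations: Cryogenian 85; Cambrian 53.4; Devonian 60.3; Permian 46.998; Tonian 280; Quaternary 2.58 Myr.
Sorted shortest-first: Quaternary (2.58), Permian (46.998), Cambrian (53.4), Devonian (60.3), Cryogenian (85), Tonian (280).
The fourth shortest is Devonian at 60.3 Myr.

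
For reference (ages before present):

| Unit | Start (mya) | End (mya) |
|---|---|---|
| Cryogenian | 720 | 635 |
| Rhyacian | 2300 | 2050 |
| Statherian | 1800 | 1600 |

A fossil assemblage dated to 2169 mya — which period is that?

Rhyacian

2169 Ma lies between 2300 and 2050 Ma, so it falls in the Rhyacian.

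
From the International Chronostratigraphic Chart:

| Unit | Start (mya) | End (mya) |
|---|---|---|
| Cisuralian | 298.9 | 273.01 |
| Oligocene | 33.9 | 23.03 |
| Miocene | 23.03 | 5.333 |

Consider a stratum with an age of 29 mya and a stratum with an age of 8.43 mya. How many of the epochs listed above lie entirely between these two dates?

Checking each listed span, none has both start < 29 Ma and end > 8.43 Ma — every epoch straddles one of the two dates or lies outside them — so the count is 0.

0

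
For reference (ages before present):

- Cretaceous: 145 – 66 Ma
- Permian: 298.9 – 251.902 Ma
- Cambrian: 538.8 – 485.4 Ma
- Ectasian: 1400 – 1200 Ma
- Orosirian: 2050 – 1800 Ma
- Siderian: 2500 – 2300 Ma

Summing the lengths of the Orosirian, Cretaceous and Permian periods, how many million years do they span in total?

Duration is start − end for each: (2050 − 1800) + (145 − 66) + (298.9 − 251.902).
That is 250 + 79 + 46.998, which totals 375.998 million years.

375.998 million years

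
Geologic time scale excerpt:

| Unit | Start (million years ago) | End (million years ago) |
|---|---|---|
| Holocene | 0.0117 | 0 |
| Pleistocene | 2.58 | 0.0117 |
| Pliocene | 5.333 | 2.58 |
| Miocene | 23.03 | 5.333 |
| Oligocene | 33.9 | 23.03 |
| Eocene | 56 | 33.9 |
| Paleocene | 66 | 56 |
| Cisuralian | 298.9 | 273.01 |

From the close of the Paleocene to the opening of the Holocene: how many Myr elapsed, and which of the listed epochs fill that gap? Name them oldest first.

55.9883 million years; Eocene, Oligocene, Miocene, Pliocene, Pleistocene

End of Paleocene = 56 Ma; start of Holocene = 0.0117 Ma.
Gap = 56 − 0.0117 = 55.9883 Myr.
Epochs wholly inside 56–0.0117 Ma: Eocene (56–33.9), Oligocene (33.9–23.03), Miocene (23.03–5.333), Pliocene (5.333–2.58), Pleistocene (2.58–0.0117).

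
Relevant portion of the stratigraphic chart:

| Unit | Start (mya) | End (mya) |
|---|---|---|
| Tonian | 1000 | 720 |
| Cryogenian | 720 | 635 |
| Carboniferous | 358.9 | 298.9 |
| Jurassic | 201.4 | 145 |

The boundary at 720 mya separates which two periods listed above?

The Tonian ends at 720 mya and the Cryogenian begins at 720 mya, so they share that boundary.

Tonian and Cryogenian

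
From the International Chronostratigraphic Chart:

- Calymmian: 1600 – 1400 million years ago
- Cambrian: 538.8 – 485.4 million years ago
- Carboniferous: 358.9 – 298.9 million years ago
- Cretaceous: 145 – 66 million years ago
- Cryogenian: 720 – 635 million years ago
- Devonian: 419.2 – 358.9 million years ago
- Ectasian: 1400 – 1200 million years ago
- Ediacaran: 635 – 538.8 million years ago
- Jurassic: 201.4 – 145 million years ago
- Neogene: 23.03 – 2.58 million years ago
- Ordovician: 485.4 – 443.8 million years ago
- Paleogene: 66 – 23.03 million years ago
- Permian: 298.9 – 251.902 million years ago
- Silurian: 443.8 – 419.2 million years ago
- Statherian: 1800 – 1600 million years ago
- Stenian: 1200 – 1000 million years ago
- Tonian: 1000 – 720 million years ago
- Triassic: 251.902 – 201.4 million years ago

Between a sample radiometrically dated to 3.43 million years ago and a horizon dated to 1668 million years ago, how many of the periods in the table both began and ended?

16

1668 Ma sits inside the Statherian (1800–1600) and 3.43 Ma inside the Neogene (23.03–2.58); neither of those is wholly between the two dates.
The listed periods lying completely between them are Calymmian, Ectasian, Stenian, Tonian, Cryogenian, Ediacaran, Cambrian, Ordovician, Silurian, Devonian, Carboniferous, Permian, Triassic, Jurassic, Cretaceous, Paleogene — 16 in all.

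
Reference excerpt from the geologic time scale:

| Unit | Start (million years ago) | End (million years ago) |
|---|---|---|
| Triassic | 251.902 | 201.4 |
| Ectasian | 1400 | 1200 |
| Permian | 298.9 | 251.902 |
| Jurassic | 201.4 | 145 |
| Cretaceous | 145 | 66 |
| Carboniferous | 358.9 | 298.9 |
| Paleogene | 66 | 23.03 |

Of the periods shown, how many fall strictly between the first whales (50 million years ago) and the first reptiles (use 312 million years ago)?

4

312 Ma sits inside the Carboniferous (358.9–298.9) and 50 Ma inside the Paleogene (66–23.03); neither of those is wholly between the two dates.
The listed periods lying completely between them are Permian, Triassic, Jurassic, Cretaceous — 4 in all.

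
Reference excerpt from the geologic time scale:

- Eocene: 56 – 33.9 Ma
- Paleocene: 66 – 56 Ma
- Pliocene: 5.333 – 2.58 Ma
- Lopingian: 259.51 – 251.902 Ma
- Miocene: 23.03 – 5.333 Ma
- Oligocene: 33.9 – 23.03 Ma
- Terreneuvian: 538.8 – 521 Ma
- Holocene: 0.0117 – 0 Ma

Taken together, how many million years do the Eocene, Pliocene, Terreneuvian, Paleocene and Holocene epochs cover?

52.6647 million years

Each duration: Eocene = 22.1; Pliocene = 2.753; Terreneuvian = 17.8; Paleocene = 10; Holocene = 0.0117.
Sum: 22.1 + 2.753 + 17.8 + 10 + 0.0117 = 52.6647 Myr.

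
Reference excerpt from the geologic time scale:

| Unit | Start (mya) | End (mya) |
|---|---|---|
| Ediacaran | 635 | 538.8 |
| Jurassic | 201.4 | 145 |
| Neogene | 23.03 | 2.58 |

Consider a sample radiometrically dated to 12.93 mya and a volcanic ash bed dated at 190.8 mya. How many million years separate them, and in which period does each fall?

Elapsed time: 190.8 − 12.93 = 177.87 Myr.
12.93 Ma lies within 23.03–2.58 Ma: Neogene.
190.8 Ma lies within 201.4–145 Ma: Jurassic.

177.87 million years apart; the first in the Neogene, the second in the Jurassic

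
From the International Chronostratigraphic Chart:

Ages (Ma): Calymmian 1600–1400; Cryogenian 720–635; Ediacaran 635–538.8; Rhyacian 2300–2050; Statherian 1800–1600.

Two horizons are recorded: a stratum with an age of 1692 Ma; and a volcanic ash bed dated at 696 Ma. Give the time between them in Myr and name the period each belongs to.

996 million years apart; the first in the Statherian, the second in the Cryogenian

Elapsed time: 1692 − 696 = 996 Myr.
1692 Ma lies within 1800–1600 Ma: Statherian.
696 Ma lies within 720–635 Ma: Cryogenian.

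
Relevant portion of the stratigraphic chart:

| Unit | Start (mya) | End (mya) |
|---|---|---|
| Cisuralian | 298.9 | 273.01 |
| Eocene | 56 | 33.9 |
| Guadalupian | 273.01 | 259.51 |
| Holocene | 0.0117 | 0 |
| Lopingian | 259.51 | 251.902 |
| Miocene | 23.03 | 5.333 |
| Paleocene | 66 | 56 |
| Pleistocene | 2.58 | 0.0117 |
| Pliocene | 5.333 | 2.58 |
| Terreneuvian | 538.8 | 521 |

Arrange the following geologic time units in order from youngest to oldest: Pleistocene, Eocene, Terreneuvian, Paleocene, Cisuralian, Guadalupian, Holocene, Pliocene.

Holocene → Pleistocene → Pliocene → Eocene → Paleocene → Guadalupian → Cisuralian → Terreneuvian

Sorting by start age (ascending Ma, since larger Ma = older): Holocene start 0.0117, Pleistocene start 2.58, Pliocene start 5.333, Eocene start 56, Paleocene start 66, Guadalupian start 273.01, Cisuralian start 298.9, Terreneuvian start 538.8.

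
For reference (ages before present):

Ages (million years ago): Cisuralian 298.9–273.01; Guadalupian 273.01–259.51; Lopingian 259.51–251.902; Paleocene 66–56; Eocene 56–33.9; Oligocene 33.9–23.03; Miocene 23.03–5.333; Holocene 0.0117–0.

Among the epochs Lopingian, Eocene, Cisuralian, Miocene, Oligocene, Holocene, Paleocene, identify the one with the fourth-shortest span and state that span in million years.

Durations: Lopingian 7.608; Eocene 22.1; Cisuralian 25.89; Miocene 17.697; Oligocene 10.87; Holocene 0.0117; Paleocene 10 Myr.
Sorted shortest-first: Holocene (0.0117), Lopingian (7.608), Paleocene (10), Oligocene (10.87), Miocene (17.697), Eocene (22.1), Cisuralian (25.89).
The fourth shortest is Oligocene at 10.87 Myr.

Oligocene, 10.87 million years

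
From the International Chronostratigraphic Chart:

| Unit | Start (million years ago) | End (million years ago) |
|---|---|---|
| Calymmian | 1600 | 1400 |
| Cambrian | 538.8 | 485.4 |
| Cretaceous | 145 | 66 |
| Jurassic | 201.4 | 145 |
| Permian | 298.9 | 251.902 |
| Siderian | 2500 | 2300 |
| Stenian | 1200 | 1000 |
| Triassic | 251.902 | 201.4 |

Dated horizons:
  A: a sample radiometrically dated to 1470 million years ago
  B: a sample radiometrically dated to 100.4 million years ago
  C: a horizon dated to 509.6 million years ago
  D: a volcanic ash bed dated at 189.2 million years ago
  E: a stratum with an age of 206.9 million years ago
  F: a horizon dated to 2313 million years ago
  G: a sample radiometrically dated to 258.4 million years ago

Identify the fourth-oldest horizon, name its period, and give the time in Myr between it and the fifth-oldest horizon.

Larger Ma means older, so oldest first: F 2313 > A 1470 > C 509.6 > G 258.4 > E 206.9 > D 189.2 > B 100.4.
Counting 4 along gives G (258.4 Ma); the excerpt puts that inside the Permian, 298.9–251.902 Ma.
Next in line is E (206.9 Ma), and 258.4 − 206.9 = 51.5 Myr.

G, in the Permian; 51.5 million years to E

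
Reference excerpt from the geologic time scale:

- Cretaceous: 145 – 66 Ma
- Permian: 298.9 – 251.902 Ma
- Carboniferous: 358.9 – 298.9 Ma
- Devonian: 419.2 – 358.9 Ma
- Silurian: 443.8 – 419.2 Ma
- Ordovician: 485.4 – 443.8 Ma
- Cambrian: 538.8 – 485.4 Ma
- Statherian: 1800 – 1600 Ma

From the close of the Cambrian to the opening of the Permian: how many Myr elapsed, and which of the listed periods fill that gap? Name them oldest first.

The Cambrian closes at 485.4 Ma and the Permian opens at 298.9 Ma, so the interval is 485.4 − 298.9 = 186.5 Myr.
A period fits inside if it starts at or after 485.4 Ma and ends at or before 298.9 Ma; oldest first that gives Ordovician, Silurian, Devonian, Carboniferous.

186.5 million years; Ordovician, Silurian, Devonian, Carboniferous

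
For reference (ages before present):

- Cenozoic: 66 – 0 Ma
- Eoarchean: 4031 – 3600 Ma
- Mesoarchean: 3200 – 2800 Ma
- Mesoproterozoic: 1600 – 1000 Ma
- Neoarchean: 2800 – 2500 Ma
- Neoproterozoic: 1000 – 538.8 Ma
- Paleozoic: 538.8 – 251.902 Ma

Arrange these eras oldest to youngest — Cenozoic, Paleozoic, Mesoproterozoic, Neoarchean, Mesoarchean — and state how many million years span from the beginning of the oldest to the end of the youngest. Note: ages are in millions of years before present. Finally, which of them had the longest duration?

Mesoarchean → Neoarchean → Mesoproterozoic → Paleozoic → Cenozoic; total span 3200 Myr; longest is Mesoproterozoic

Start ages (Ma): Mesoarchean 3200, Neoarchean 2800, Mesoproterozoic 1600, Paleozoic 538.8, Cenozoic 66.
Ordered oldest to youngest: Mesoarchean, Neoarchean, Mesoproterozoic, Paleozoic, Cenozoic.
Span = 3200 − 0 = 3200 Myr.
Durations: Cenozoic 66, Paleozoic 286.898, Mesoproterozoic 600, Mesoarchean 400, Neoarchean 300 → longest is Mesoproterozoic (600 Myr).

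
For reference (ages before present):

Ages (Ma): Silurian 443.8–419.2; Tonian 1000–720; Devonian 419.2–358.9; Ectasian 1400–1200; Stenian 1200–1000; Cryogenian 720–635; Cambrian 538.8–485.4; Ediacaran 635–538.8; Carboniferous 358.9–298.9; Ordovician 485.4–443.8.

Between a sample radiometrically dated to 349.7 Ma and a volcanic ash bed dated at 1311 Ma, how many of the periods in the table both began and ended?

The older date is 1311 Ma and the younger is 349.7 Ma.
Periods with start < 1311 and end > 349.7 Ma: Stenian (1200–1000), Tonian (1000–720), Cryogenian (720–635), Ediacaran (635–538.8), Cambrian (538.8–485.4), Ordovician (485.4–443.8), Silurian (443.8–419.2), Devonian (419.2–358.9).
That is 8 complete periods.

8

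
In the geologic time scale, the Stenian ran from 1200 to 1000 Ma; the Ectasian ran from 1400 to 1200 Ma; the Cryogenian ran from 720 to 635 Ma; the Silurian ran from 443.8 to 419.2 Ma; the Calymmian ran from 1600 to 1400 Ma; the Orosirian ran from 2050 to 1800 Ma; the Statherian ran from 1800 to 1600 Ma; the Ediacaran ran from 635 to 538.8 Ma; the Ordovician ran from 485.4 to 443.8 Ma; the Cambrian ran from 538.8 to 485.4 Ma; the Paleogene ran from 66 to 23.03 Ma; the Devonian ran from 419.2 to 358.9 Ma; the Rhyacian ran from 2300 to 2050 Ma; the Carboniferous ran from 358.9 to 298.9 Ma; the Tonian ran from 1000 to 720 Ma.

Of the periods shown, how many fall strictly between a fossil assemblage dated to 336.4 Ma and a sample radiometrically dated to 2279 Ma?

12

The older date is 2279 Ma and the younger is 336.4 Ma.
Periods with start < 2279 and end > 336.4 Ma: Orosirian (2050–1800), Statherian (1800–1600), Calymmian (1600–1400), Ectasian (1400–1200), Stenian (1200–1000), Tonian (1000–720), Cryogenian (720–635), Ediacaran (635–538.8), Cambrian (538.8–485.4), Ordovician (485.4–443.8), Silurian (443.8–419.2), Devonian (419.2–358.9).
That is 12 complete periods.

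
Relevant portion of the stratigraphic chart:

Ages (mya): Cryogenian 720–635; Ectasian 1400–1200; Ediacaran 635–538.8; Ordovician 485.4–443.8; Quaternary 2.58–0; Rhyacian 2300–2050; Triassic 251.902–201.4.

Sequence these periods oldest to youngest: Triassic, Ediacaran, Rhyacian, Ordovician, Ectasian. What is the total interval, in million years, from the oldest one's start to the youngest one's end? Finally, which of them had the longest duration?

From the excerpt: Triassic 251.902–201.4; Ediacaran 635–538.8; Rhyacian 2300–2050; Ordovician 485.4–443.8; Ectasian 1400–1200 (Ma).
Larger Ma is earlier, so the oldest is Rhyacian and the youngest is Triassic; oldest to youngest: Rhyacian, Ectasian, Ediacaran, Ordovician, Triassic.
Oldest start 2300 minus youngest end 201.4 gives 2098.6 Myr overall.
Individual lengths (start − end): Ordovician 41.6; Rhyacian 250; Triassic 50.502; Ectasian 200; Ediacaran 96.2. The largest is Rhyacian at 250 Myr.

Rhyacian, Ectasian, Ediacaran, Ordovician, Triassic; total span 2098.6 Myr; longest is Rhyacian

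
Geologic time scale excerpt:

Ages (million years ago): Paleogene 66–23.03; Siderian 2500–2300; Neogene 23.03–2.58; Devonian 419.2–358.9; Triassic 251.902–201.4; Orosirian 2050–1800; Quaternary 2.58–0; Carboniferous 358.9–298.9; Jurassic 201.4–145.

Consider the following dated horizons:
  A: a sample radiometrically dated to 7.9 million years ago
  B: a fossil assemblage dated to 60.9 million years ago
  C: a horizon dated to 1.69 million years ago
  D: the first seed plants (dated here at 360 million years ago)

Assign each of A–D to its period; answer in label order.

A: 7.9 Ma lies in 23.03–2.58 Ma, so Neogene.
B: 60.9 Ma lies in 66–23.03 Ma, so Paleogene.
C: 1.69 Ma lies in 2.58–0 Ma, so Quaternary.
D: 360 Ma lies in 419.2–358.9 Ma, so Devonian.

A — Neogene; B — Paleogene; C — Quaternary; D — Devonian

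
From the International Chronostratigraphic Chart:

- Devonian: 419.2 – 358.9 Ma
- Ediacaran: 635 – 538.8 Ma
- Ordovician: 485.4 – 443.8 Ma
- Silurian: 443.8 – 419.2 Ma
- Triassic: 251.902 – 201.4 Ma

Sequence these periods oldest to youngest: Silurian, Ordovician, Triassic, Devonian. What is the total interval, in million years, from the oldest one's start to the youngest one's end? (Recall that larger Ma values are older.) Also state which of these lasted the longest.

From the excerpt: Silurian 443.8–419.2; Ordovician 485.4–443.8; Triassic 251.902–201.4; Devonian 419.2–358.9 (Ma).
Larger Ma is earlier, so the oldest is Ordovician and the youngest is Triassic; oldest to youngest: Ordovician, Silurian, Devonian, Triassic.
Oldest start 485.4 minus youngest end 201.4 gives 284 Myr overall.
Individual lengths (start − end): Ordovician 41.6; Devonian 60.3; Silurian 24.6; Triassic 50.502. The largest is Devonian at 60.3 Myr.

Ordovician, Silurian, Devonian, Triassic; total span 284 Myr; longest is Devonian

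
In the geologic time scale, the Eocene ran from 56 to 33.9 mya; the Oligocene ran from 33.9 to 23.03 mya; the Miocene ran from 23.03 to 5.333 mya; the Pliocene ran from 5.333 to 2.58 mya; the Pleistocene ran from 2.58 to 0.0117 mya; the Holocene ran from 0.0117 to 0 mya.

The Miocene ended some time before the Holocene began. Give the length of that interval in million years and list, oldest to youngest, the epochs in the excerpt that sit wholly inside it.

5.3213 million years; Pliocene, Pleistocene

End of Miocene = 5.333 Ma; start of Holocene = 0.0117 Ma.
Gap = 5.333 − 0.0117 = 5.3213 Myr.
Epochs wholly inside 5.333–0.0117 Ma: Pliocene (5.333–2.58), Pleistocene (2.58–0.0117).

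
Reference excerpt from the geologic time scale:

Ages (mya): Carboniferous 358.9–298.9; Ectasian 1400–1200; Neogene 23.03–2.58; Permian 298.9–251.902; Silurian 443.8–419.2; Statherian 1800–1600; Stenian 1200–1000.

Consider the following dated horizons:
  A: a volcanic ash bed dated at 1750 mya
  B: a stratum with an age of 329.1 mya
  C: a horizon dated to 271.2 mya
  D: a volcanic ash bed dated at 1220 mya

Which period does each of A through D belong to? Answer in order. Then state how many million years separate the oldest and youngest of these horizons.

A — Statherian; B — Carboniferous; C — Permian; D — Ectasian; span 1478.8 million years

A: 1750 Ma lies in 1800–1600 Ma, so Statherian.
B: 329.1 Ma lies in 358.9–298.9 Ma, so Carboniferous.
C: 271.2 Ma lies in 298.9–251.902 Ma, so Permian.
D: 1220 Ma lies in 1400–1200 Ma, so Ectasian.
Oldest = 1750 Ma, youngest = 271.2 Ma → span 1478.8 Myr.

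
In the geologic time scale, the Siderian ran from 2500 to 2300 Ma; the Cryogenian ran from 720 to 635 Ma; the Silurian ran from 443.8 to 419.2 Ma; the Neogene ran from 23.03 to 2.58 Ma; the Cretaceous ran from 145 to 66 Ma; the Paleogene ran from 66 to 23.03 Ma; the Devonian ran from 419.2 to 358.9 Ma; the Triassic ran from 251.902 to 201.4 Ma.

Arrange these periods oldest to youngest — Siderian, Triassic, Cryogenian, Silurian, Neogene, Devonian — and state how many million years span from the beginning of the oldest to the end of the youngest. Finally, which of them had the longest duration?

From the excerpt: Siderian 2500–2300; Triassic 251.902–201.4; Cryogenian 720–635; Silurian 443.8–419.2; Neogene 23.03–2.58; Devonian 419.2–358.9 (Ma).
Larger Ma is earlier, so the oldest is Siderian and the youngest is Neogene; oldest to youngest: Siderian, Cryogenian, Silurian, Devonian, Triassic, Neogene.
Oldest start 2500 minus youngest end 2.58 gives 2497.42 Myr overall.
Individual lengths (start − end): Triassic 50.502; Siderian 200; Neogene 20.45; Silurian 24.6; Devonian 60.3; Cryogenian 85. The largest is Siderian at 200 Myr.

Siderian, Cryogenian, Silurian, Devonian, Triassic, Neogene; total span 2497.42 Myr; longest is Siderian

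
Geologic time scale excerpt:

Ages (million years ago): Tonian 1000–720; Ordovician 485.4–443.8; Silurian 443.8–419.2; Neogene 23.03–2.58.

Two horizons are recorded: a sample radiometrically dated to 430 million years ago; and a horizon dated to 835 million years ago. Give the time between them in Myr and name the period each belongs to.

405 million years apart; the first in the Silurian, the second in the Tonian

Elapsed time: 835 − 430 = 405 Myr.
430 Ma lies within 443.8–419.2 Ma: Silurian.
835 Ma lies within 1000–720 Ma: Tonian.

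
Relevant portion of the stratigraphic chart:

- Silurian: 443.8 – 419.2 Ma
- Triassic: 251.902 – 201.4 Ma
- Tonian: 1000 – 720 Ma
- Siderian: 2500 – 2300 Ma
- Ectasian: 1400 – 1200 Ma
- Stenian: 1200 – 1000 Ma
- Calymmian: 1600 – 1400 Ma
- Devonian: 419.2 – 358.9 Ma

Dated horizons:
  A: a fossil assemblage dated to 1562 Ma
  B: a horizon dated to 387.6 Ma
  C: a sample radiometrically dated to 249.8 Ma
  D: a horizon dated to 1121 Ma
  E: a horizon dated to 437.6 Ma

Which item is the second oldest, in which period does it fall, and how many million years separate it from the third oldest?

Larger Ma means older, so oldest first: A 1562 > D 1121 > E 437.6 > B 387.6 > C 249.8.
Counting 2 along gives D (1121 Ma); the excerpt puts that inside the Stenian, 1200–1000 Ma.
Next in line is E (437.6 Ma), and 1121 − 437.6 = 683.4 Myr.

D, in the Stenian; 683.4 million years to E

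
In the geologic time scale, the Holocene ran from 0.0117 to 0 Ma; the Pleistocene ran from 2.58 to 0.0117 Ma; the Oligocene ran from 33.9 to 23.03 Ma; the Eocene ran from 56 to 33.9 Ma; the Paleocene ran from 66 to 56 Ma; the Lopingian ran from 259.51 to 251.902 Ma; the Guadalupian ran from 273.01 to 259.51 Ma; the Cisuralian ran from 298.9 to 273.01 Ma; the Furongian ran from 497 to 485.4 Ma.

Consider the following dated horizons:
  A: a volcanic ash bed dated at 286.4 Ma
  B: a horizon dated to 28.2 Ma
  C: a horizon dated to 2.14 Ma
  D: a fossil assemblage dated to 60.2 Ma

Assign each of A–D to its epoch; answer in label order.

Match each age against the start–end ranges in the excerpt: A = 286.4 Ma → Cisuralian (298.9–273.01); B = 28.2 Ma → Oligocene (33.9–23.03); C = 2.14 Ma → Pleistocene (2.58–0.0117); D = 60.2 Ma → Paleocene (66–56).

A — Cisuralian; B — Oligocene; C — Pleistocene; D — Paleocene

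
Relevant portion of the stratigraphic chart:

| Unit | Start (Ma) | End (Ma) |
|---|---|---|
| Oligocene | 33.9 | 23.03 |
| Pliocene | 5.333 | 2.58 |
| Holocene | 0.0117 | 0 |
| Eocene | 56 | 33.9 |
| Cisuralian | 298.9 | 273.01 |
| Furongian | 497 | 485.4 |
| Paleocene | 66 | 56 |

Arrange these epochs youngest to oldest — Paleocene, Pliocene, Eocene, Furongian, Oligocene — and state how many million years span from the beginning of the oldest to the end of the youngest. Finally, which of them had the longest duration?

Pliocene, Oligocene, Eocene, Paleocene, Furongian; total span 494.42 Myr; longest is Eocene

Start ages (Ma): Furongian 497, Paleocene 66, Eocene 56, Oligocene 33.9, Pliocene 5.333.
Ordered youngest to oldest: Pliocene, Oligocene, Eocene, Paleocene, Furongian.
Span = 497 − 2.58 = 494.42 Myr.
Durations: Furongian 11.6, Eocene 22.1, Pliocene 2.753, Oligocene 10.87, Paleocene 10 → longest is Eocene (22.1 Myr).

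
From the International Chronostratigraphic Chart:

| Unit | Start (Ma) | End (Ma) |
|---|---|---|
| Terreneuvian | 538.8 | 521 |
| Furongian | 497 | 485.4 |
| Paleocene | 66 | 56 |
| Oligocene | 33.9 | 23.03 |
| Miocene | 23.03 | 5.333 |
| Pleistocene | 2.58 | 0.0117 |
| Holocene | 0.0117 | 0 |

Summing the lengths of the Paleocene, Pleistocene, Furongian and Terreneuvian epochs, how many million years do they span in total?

Duration is start − end for each: (66 − 56) + (2.58 − 0.0117) + (497 − 485.4) + (538.8 − 521).
That is 10 + 2.5683 + 11.6 + 17.8, which totals 41.9683 million years.

41.9683 million years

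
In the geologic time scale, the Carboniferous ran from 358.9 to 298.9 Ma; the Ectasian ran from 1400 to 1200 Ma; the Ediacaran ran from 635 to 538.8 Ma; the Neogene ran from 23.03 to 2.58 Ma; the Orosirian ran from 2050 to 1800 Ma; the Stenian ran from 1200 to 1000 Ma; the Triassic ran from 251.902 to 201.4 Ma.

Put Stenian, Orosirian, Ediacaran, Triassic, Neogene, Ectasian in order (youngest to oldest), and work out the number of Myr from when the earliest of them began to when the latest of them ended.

From the excerpt: Stenian 1200–1000; Orosirian 2050–1800; Ediacaran 635–538.8; Triassic 251.902–201.4; Neogene 23.03–2.58; Ectasian 1400–1200 (Ma).
Larger Ma is earlier, so the oldest is Orosirian and the youngest is Neogene; youngest to oldest: Neogene, Triassic, Ediacaran, Stenian, Ectasian, Orosirian.
Oldest start 2050 minus youngest end 2.58 gives 2047.42 Myr overall.

Neogene → Triassic → Ediacaran → Stenian → Ectasian → Orosirian; total span 2047.42 Myr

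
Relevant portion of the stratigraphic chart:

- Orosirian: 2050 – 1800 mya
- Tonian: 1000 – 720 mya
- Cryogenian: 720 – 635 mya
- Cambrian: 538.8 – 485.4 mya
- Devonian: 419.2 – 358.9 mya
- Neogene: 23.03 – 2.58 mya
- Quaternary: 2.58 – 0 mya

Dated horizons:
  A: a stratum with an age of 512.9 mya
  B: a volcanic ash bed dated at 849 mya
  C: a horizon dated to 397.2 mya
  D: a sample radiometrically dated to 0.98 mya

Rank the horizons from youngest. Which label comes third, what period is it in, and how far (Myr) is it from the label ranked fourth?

A, in the Cambrian; 336.1 million years to B

Smaller Ma means younger, so youngest first: D 0.98 < C 397.2 < A 512.9 < B 849.
Counting 3 along gives A (512.9 Ma); the excerpt puts that inside the Cambrian, 538.8–485.4 Ma.
Next in line is B (849 Ma), and 849 − 512.9 = 336.1 Myr.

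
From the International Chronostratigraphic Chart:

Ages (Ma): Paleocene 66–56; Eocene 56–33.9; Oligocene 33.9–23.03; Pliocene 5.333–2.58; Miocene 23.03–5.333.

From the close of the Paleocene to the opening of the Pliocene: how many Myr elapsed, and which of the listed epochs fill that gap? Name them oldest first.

50.667 million years; Eocene, Oligocene, Miocene

End of Paleocene = 56 Ma; start of Pliocene = 5.333 Ma.
Gap = 56 − 5.333 = 50.667 Myr.
Epochs wholly inside 56–5.333 Ma: Eocene (56–33.9), Oligocene (33.9–23.03), Miocene (23.03–5.333).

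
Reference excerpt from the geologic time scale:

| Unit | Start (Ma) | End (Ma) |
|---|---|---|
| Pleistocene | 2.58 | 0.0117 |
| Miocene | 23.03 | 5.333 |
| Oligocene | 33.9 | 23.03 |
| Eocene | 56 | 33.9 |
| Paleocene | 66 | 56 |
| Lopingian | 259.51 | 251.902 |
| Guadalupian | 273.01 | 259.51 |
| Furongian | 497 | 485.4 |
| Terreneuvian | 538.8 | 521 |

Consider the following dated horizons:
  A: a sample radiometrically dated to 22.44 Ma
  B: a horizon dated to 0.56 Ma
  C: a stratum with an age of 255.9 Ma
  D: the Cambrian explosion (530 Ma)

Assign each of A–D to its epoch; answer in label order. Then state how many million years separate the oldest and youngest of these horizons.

A: 22.44 Ma lies in 23.03–5.333 Ma, so Miocene.
B: 0.56 Ma lies in 2.58–0.0117 Ma, so Pleistocene.
C: 255.9 Ma lies in 259.51–251.902 Ma, so Lopingian.
D: 530 Ma lies in 538.8–521 Ma, so Terreneuvian.
Oldest = 530 Ma, youngest = 0.56 Ma → span 529.44 Myr.

A — Miocene; B — Pleistocene; C — Lopingian; D — Terreneuvian; span 529.44 million years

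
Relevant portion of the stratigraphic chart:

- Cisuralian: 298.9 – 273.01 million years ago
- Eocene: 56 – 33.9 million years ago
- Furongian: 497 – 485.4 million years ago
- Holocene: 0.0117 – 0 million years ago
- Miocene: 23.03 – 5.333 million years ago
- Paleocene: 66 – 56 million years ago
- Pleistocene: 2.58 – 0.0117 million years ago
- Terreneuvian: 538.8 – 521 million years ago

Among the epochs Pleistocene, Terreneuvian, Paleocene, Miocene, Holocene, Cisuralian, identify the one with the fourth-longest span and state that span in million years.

Durations: Pleistocene 2.5683; Terreneuvian 17.8; Paleocene 10; Miocene 17.697; Holocene 0.0117; Cisuralian 25.89 Myr.
Sorted longest-first: Cisuralian (25.89), Terreneuvian (17.8), Miocene (17.697), Paleocene (10), Pleistocene (2.5683), Holocene (0.0117).
The fourth longest is Paleocene at 10 Myr.

Paleocene, 10 million years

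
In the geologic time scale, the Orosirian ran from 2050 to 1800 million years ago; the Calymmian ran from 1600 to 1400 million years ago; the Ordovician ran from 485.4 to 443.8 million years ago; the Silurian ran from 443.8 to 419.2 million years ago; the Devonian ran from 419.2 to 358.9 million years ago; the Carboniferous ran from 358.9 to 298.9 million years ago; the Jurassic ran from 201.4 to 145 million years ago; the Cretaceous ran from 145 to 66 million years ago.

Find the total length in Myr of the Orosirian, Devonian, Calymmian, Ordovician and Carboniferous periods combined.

611.9 million years

Each duration: Orosirian = 250; Devonian = 60.3; Calymmian = 200; Ordovician = 41.6; Carboniferous = 60.
Sum: 250 + 60.3 + 200 + 41.6 + 60 = 611.9 Myr.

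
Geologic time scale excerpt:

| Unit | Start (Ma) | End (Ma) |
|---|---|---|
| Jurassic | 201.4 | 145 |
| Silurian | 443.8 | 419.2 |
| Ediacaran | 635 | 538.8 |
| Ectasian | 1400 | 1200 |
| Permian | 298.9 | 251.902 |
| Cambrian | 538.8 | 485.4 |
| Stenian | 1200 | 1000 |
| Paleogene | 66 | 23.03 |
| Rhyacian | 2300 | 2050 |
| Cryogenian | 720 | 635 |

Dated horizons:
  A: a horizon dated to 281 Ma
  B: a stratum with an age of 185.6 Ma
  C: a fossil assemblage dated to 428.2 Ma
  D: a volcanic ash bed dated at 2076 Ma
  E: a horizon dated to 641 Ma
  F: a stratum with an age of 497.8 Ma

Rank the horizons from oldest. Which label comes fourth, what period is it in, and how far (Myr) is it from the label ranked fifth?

Larger Ma means older, so oldest first: D 2076 > E 641 > F 497.8 > C 428.2 > A 281 > B 185.6.
Counting 4 along gives C (428.2 Ma); the excerpt puts that inside the Silurian, 443.8–419.2 Ma.
Next in line is A (281 Ma), and 428.2 − 281 = 147.2 Myr.

C, in the Silurian; 147.2 million years to A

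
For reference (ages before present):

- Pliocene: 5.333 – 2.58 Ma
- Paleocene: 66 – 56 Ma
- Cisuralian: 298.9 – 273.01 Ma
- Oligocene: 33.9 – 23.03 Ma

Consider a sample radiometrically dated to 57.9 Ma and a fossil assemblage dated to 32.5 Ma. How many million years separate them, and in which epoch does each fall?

25.4 million years apart; the first in the Paleocene, the second in the Oligocene

Elapsed time: 57.9 − 32.5 = 25.4 Myr.
57.9 Ma lies within 66–56 Ma: Paleocene.
32.5 Ma lies within 33.9–23.03 Ma: Oligocene.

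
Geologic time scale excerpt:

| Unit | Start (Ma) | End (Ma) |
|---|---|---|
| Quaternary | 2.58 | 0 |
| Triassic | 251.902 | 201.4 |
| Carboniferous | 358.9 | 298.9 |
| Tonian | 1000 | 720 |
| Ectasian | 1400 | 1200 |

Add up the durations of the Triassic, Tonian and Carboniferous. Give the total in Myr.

390.502 million years

Each duration: Triassic = 50.502; Tonian = 280; Carboniferous = 60.
Sum: 50.502 + 280 + 60 = 390.502 Myr.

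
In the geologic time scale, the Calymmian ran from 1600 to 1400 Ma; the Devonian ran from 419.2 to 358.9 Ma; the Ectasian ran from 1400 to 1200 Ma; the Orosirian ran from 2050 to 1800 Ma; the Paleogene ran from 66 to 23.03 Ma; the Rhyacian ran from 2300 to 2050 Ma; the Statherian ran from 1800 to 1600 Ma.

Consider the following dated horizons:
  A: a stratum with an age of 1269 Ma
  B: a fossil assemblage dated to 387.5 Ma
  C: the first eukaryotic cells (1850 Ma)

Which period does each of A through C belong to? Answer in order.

A — Ectasian; B — Devonian; C — Orosirian

A: 1269 Ma lies in 1400–1200 Ma, so Ectasian.
B: 387.5 Ma lies in 419.2–358.9 Ma, so Devonian.
C: 1850 Ma lies in 2050–1800 Ma, so Orosirian.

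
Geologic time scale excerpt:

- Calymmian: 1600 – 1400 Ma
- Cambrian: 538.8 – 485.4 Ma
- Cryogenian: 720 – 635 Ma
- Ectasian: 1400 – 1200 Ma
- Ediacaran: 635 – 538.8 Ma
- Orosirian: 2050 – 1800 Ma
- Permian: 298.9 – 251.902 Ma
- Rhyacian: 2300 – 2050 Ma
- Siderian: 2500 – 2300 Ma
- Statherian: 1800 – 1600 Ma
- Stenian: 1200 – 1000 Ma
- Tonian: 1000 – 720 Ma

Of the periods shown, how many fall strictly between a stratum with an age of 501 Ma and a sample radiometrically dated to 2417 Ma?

9

2417 Ma sits inside the Siderian (2500–2300) and 501 Ma inside the Cambrian (538.8–485.4); neither of those is wholly between the two dates.
The listed periods lying completely between them are Rhyacian, Orosirian, Statherian, Calymmian, Ectasian, Stenian, Tonian, Cryogenian, Ediacaran — 9 in all.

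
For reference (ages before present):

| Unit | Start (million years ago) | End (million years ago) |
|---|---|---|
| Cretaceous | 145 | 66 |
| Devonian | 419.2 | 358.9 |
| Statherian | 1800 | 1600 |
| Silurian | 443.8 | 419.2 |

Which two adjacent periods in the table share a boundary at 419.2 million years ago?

Silurian and Devonian

The Silurian ends at 419.2 million years ago and the Devonian begins at 419.2 million years ago, so they share that boundary.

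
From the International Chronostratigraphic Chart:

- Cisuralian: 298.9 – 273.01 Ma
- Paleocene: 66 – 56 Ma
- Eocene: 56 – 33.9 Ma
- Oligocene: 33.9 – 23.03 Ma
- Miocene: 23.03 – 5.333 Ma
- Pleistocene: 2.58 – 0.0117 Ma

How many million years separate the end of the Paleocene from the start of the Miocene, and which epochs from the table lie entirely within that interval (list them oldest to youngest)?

32.97 million years; Eocene, Oligocene

End of Paleocene = 56 Ma; start of Miocene = 23.03 Ma.
Gap = 56 − 23.03 = 32.97 Myr.
Epochs wholly inside 56–23.03 Ma: Eocene (56–33.9), Oligocene (33.9–23.03).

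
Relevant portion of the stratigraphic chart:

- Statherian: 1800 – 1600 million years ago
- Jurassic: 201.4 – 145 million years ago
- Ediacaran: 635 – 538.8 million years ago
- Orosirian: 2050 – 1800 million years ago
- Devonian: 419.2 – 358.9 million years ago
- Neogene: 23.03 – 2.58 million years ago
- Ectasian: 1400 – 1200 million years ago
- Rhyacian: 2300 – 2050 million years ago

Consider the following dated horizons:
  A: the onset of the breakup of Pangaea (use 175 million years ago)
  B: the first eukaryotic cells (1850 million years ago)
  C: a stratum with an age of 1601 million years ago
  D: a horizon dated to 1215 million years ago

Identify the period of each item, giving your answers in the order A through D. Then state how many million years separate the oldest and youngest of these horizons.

A: 175 Ma lies in 201.4–145 Ma, so Jurassic.
B: 1850 Ma lies in 2050–1800 Ma, so Orosirian.
C: 1601 Ma lies in 1800–1600 Ma, so Statherian.
D: 1215 Ma lies in 1400–1200 Ma, so Ectasian.
Oldest = 1850 Ma, youngest = 175 Ma → span 1675 Myr.

A — Jurassic; B — Orosirian; C — Statherian; D — Ectasian; span 1675 million years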